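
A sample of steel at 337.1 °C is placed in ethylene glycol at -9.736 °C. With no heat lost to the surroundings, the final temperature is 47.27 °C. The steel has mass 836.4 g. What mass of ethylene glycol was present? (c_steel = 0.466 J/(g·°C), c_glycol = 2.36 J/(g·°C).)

Heat gained plus heat lost sum to zero:
836.4·0.466·(47.27 − 337.1) + m·2.36·(47.27 − (-9.736)) = 0
134.53 m = 112965
m = 112965/134.53 ≈ 839.7 g

m ≈ 840 g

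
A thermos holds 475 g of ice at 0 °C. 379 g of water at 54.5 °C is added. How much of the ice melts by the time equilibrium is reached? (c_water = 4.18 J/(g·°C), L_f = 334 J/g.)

Heat available from the water dropping to 0 °C: 379×4.18×54.5 = 86340 J.
Melting all 475 g of ice would need 475×334 = 158650 J.
That's not enough to melt it all — equilibrium is at 0 °C with ice remaining.
m_melted×334 = 86340  ⇒  m_melted ≈ 258.5 g.

m_melted ≈ 259 g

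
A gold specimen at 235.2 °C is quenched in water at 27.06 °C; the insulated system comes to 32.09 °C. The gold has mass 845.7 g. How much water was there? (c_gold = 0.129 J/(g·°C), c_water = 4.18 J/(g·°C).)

Setting the total heat transfer to zero:
845.7·0.129·(32.09 − 235.2) + m·4.18·(32.09 − 27.06) = 0
21.03 m = 22158
m = 22158/21.03 ≈ 1054 g

m ≈ 1050 g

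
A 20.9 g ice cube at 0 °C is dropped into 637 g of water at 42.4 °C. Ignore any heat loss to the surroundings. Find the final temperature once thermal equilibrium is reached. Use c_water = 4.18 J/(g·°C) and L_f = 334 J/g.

Taking heat into each body as positive, Σ m c ΔT = 0:
melt ice: 20.9×334 = 6980.6; warm the meltwater: 87.36 T; water: 2662.7(T − 42.4)
2750 T = 112897 − 6980.6 = 105916
T ≈ 38.51 °C (positive, so assuming full melt was valid).

T_f ≈ 38.5 °C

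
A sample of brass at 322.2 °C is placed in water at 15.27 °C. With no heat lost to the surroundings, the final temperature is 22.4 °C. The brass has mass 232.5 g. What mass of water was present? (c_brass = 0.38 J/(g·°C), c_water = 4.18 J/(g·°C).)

Heat lost by the brass = heat gained by the water:
232.5·0.38·(322.2 − 22.4) = m·4.18·(22.4 − 15.27)
29.8 m = 26487  ⇒  m ≈ 888.7 g

m ≈ 889 g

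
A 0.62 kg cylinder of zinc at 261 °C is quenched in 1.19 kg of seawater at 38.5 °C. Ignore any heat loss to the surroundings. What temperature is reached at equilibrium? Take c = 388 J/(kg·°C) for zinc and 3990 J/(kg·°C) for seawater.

T_f ≈ 49.2 °C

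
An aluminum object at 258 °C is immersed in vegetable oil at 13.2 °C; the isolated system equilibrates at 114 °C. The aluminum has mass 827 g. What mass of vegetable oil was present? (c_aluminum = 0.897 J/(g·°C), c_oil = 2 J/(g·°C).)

Taking heat into each body as positive, Σ m c ΔT = 0:
827·0.897·(114 − 258) + m·2·(114 − 13.2) = 0
201.6 m = 106822
m = 106822/201.6 ≈ 529.9 g

m ≈ 530 g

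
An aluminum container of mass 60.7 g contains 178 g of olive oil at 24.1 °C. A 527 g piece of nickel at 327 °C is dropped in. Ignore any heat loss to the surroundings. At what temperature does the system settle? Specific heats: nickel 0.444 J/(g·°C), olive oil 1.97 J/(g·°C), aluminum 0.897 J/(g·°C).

T_f ≈ 135.0 °C

T_f is the heat-capacity-weighted average of the initial temperatures:
T_f = (233.99·327 + 350.66·24.1 + 54.45·24.1) / (233.99 + 350.66 + 54.45)
    = 86277 / 639.1 ≈ 135.00 °C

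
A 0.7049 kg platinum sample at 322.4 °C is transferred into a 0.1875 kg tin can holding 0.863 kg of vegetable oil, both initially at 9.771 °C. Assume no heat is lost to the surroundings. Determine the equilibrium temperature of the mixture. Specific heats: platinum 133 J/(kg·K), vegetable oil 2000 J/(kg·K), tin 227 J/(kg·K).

T_f ≈ 25.5 °C

Energy conservation, ΣQ = 0:
0.7049×133×(T − 322.4) + 0.863×2000×(T − 9.771) + 0.1875×227×(T − 9.771) = 0
93.75(T − 322.4) + 1726(T − 9.771) + 42.56(T − 9.771) = 0
1862.3 T = 47506
T = 47506 / 1862.3 = 25.5 °C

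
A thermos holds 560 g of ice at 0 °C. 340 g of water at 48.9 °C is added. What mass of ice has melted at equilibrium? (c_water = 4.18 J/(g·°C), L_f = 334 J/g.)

m_melted ≈ 208 g

Heat available from the water dropping to 0 °C: 340·4.18·48.9 = 69497 J.
Fully melting the ice requires m_ice L_f = 560·334 = 187040 J.
Since 69497 < 187040 J, not all the ice melts; equilibrium is at 0 °C.
Mass melted = 69497/334 ≈ 208.1 g.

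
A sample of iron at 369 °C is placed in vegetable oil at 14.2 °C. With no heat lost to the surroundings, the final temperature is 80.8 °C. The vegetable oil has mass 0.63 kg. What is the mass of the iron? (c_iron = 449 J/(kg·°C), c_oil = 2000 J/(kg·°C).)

m ≈ 0.648 kg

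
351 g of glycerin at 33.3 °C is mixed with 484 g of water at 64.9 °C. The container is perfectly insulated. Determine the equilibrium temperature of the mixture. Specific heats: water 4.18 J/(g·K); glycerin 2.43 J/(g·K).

T_f ≈ 55.5 °C

Set heat shed by the hot body equal to heat absorbed by the cold body:
484×4.18×(64.9 − T) = 351×2.43×(T − 33.3)
2023.1(64.9 − T) = 852.93(T − 33.3)
2876.1 T = 159703  ⇒  T ≈ 55.53 °C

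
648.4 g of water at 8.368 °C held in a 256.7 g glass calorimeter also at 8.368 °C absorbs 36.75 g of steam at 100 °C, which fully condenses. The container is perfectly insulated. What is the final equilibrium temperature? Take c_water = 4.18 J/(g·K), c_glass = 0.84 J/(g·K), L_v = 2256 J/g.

T_f ≈ 39.9 °C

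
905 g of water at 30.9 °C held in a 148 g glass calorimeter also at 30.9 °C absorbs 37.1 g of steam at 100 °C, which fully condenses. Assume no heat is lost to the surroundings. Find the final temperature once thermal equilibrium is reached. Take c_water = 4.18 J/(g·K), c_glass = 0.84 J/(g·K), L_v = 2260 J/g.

Sum of m c ΔT and latent-heat terms is zero:
latent heat released on condensation: 37.1·2260 = 83846
  condensed water 100 °C→T: 155.08(T − 100)
  original water: 3782.9(T − 30.9)
  cup: 124.32(T − 30.9)
4062.3 T = 83846 + 15508 + 120733 = 220087
T ≈ 54.18 °C (< 100 °C, so full condensation is consistent).

T_f ≈ 54.2 °C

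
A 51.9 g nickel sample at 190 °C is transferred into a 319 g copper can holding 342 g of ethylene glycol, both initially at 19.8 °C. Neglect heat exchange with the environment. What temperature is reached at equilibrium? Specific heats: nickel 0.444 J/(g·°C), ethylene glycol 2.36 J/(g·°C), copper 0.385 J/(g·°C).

T_f ≈ 23.9 °C

Taking heat into each body as positive, Σ m c ΔT = 0:
51.9*0.444*(T − 190) + 342*2.36*(T − 19.8) + 319*0.385*(T − 19.8) = 0
23.04(T − 190) + 807.12(T − 19.8) + 122.81(T − 19.8) = 0
952.98 T = 22791
T ≈ 23.92 °C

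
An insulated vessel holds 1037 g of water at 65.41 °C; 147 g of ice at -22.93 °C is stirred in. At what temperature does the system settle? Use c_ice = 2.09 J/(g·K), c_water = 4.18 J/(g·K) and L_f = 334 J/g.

Taking heat into each body as positive, Σ m c ΔT = 0:
warm ice to 0 °C: 147·2.09·(0 − (-22.93)) = 7044.8
  latent heat to melt: 147·334 = 49098
  meltwater 0→T: 147·4.18·T = 614.46 T
  water: 4334.7(T − 65.41)
4949.1 T = 283530 − 56143 = 227387
T ≈ 45.95 °C — above 0 °C, consistent with complete melting.

T_f ≈ 45.9 °C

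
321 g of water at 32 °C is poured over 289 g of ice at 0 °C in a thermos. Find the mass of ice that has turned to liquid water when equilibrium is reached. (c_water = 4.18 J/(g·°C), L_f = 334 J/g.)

m_melted ≈ 129 g

Heat available from the water dropping to 0 °C: 321·4.18·32 = 42937 J.
Fully melting the ice requires m_ice L_f = 289·334 = 96526 J.
42937 J < 96526 J, so only part of the ice melts and the system sits at 0 °C.
m_melt = 42937 / L_f = 128.6 g.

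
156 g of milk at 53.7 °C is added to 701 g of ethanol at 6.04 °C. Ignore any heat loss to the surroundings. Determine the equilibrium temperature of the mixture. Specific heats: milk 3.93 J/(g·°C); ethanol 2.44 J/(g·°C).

Heat lost by the milk equals heat gained by the ethanol:
156·3.93·(53.7 − T) = 701·2.44·(T − 6.04)
613.08(53.7 − T) = 1710.4(T − 6.04)
2323.5 T = 43253  ⇒  T ≈ 18.62 °C

T_f ≈ 18.6 °C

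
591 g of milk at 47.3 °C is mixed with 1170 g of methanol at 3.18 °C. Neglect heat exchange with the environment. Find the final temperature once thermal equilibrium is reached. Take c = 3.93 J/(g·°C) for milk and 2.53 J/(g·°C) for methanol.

T_f ≈ 22.6 °C

Set heat shed by the hot body equal to heat absorbed by the cold body:
591*3.93*(47.3 − T) = 1170*2.53*(T − 3.18)
2322.6(47.3 − T) = 2960.1(T − 3.18)
5282.7 T = 119274  ⇒  T ≈ 22.58 °C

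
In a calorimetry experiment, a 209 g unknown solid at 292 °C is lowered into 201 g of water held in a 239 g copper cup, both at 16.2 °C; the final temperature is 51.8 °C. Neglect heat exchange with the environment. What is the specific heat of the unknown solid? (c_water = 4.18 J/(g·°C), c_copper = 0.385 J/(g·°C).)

Heat gained plus heat lost sum to zero:
209×c×(51.8 − 292) + 201×4.18×(51.8 − 16.2) + 239×0.385×(51.8 − 16.2) = 0
-50202 c = -33186
c = -33186/-50202 ≈ 0.6611 J/(g·°C)

c ≈ 0.661 J/(g·°C)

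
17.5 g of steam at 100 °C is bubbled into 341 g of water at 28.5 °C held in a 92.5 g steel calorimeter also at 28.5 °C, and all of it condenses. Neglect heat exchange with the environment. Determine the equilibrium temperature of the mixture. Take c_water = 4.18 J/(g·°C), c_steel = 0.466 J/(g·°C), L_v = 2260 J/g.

Conservation of energy gives ΣQ = 0:
latent heat released on condensation: 17.5×2260 = 39550
  condensed water 100 °C→T: 73.15(T − 100)
  original water: 1425.4(T − 28.5)
  cup: 43.11(T − 28.5)
1541.6 T = 39550 + 7315 + 41852 = 88717
T ≈ 57.55 °C — below 100 °C, confirming all the steam condensed.

T_f ≈ 57.5 °C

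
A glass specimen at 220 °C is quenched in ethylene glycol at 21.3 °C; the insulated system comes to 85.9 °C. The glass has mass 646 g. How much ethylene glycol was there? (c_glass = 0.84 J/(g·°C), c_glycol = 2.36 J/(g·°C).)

m ≈ 477 g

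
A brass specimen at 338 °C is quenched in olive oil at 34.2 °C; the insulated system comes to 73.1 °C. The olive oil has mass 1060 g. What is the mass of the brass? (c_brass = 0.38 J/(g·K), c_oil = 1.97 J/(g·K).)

m ≈ 807 g

Setting the total heat transfer to zero:
m·0.38·(73.1 − 338) + 1060·1.97·(73.1 − 34.2) = 0
-100.66 m = -81231
m = -81231/-100.66 ≈ 807 g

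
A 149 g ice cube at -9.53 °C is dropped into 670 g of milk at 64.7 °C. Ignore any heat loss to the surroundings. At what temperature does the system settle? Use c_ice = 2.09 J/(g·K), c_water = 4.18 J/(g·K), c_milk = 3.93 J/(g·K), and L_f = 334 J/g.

T_f ≈ 36.1 °C

Taking heat into each body as positive, Σ m c ΔT = 0:
ice -9.53→0 °C: 149·2.09·9.53 = 2967.7; latent heat to melt: 149·334 = 49766; meltwater 0→T: 149·4.18·T = 622.82 T; milk cools: 670·3.93·(T − 64.7) = 2633.1(T − 64.7)
3255.9 T = 170362 − 52734 = 117628
T ≈ 36.13 °C — above 0 °C, consistent with complete melting.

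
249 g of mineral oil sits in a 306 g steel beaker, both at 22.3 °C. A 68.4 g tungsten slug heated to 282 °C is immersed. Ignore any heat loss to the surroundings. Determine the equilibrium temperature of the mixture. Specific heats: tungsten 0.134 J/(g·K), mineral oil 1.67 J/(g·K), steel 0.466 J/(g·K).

T_f ≈ 26.5 °C

Setting the total heat transfer to zero:
68.4×0.134×(T − 282) + 249×1.67×(T − 22.3) + 306×0.466×(T − 22.3) = 0
9.166(T − 282) + 415.83(T − 22.3) + 142.6(T − 22.3) = 0
(9.166 + 415.83 + 142.6) T = 9.166×282 + 415.83×22.3 + 142.6×22.3
T = 15038/567.59 ≈ 26.49 °C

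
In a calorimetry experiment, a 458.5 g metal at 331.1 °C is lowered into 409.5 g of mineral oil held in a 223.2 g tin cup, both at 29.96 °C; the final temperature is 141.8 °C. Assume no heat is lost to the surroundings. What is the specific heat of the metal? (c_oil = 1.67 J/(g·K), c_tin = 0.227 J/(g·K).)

c ≈ 0.946 J/(g·K)

Heat gained plus heat lost sum to zero:
458.5·c·(141.8 − 331.1) + 409.5·1.67·(141.8 − 29.96) + 223.2·0.227·(141.8 − 29.96) = 0
-86794 c = -82150
c = -82150/-86794 ≈ 0.9465 J/(g·K)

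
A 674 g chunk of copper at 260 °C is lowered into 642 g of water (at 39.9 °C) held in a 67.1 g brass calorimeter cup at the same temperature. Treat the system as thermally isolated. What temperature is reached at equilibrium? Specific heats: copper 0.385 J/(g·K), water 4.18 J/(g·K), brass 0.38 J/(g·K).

T_f ≈ 59.1 °C

With ΣQ=0 the equilibrium temperature is the m·c-weighted mean:
T_f = (259.49*260 + 2683.6*39.9 + 25.5*39.9) / (259.49 + 2683.6 + 25.5)
    = 175559 / 2968.5 ≈ 59.14 °C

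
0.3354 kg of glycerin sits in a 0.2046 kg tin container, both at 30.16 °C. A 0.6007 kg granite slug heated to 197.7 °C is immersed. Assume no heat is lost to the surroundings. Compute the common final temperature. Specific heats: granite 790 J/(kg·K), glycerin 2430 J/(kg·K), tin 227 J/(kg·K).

With ΣQ=0 the equilibrium temperature is the m·c-weighted mean:
T_f = (474.55×197.7 + 815.02×30.16 + 46.44×30.16) / (474.55 + 815.02 + 46.44)
    = 119801 / 1336 ≈ 89.67 °C

T_f ≈ 89.7 °C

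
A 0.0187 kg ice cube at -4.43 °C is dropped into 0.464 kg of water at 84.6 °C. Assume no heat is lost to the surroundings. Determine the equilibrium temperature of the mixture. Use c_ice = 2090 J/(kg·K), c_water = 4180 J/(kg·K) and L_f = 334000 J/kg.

Taking heat into each body as positive, Σ m c ΔT = 0:
warm ice to 0 °C: 0.0187×2090×(0 − (-4.43)) = 173.14; melt ice: 0.0187×334000 = 6245.8; meltwater 0→T: 0.0187×4180×T = 78.17 T; water: 1939.5(T − 84.6)
2017.7 T = 164083 − 6418.9 = 157664
T ≈ 78.14 °C — above 0 °C, consistent with complete melting.

T_f ≈ 78.1 °C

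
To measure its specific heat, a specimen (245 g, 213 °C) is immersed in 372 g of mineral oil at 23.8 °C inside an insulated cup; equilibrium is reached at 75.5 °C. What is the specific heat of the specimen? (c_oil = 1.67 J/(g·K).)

c ≈ 0.953 J/(g·K)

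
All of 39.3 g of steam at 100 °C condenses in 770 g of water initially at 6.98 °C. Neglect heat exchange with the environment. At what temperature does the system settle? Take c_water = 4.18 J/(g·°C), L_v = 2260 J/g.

Let T be the final temperature. ΣQ_i = 0:
latent heat released on condensation: 39.3×2260 = 88818
  condensed water 100 °C→T: 164.27(T − 100)
  water warms: 770×4.18×(T − 6.98) = 3218.6(T − 6.98)
3382.9 T = 88818 + 16427 + 22466 = 127711
T ≈ 37.75 °C (< 100 °C, so full condensation is consistent).

T_f ≈ 37.8 °C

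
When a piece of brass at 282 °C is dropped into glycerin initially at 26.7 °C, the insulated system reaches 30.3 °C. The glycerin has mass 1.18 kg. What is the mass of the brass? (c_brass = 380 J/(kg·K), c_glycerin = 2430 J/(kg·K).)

|Q_brass| = |Q_glycerin|:
m·380·(282 − 30.3) = 1.18·2430·(30.3 − 26.7)
95646 m = 10323  ⇒  m ≈ 0.1079 kg

m ≈ 0.108 kg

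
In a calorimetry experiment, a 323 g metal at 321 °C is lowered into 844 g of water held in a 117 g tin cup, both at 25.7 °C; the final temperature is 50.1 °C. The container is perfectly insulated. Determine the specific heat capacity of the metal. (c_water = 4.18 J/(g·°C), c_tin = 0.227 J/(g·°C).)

c ≈ 0.991 J/(g·°C)

Taking heat into each body as positive, Σ m c ΔT = 0:
323·c·(50.1 − 321) + 844·4.18·(50.1 − 25.7) + 117·0.227·(50.1 − 25.7) = 0
-87501 c = -86729
c = -86729/-87501 ≈ 0.9912 J/(g·°C)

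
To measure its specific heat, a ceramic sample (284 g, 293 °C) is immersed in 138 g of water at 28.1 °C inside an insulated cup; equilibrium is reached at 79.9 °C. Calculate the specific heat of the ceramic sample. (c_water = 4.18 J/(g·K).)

Net heat exchanged in the isolated system is zero:
284×c×(79.9 − 293) + 138×4.18×(79.9 − 28.1) = 0
-60520 c = -29880
c = -29880/-60520 ≈ 0.4937 J/(g·K)

c ≈ 0.494 J/(g·K)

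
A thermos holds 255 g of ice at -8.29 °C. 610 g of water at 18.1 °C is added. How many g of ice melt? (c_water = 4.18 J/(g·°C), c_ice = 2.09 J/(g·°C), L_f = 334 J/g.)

m_melted ≈ 125 g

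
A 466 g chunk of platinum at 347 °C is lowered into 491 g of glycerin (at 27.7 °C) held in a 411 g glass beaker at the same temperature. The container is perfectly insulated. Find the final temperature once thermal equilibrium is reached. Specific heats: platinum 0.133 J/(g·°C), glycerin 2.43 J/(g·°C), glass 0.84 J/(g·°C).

Conservation of energy gives ΣQ = 0:
466*0.133*(T − 347) + 491*2.43*(T − 27.7) + 411*0.84*(T − 27.7) = 0
(61.98 + 1193.1 + 345.24) T = 61.98*347 + 1193.1*27.7 + 345.24*27.7
T = 64119 / 1600.3 = 40.1 °C

T_f ≈ 40.1 °C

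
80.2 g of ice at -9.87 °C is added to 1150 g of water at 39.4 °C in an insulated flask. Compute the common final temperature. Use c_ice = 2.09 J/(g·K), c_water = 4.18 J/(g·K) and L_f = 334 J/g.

T_f ≈ 31.3 °C

Energy balance with sensible and latent terms:
warm ice to 0 °C: 80.2×2.09×(0 − (-9.87)) = 1654.4; latent heat to melt: 80.2×334 = 26787; meltwater 0→T: 80.2×4.18×T = 335.24 T; water cools: 1150×4.18×(T − 39.4) = 4807(T − 39.4)
5142.2 T = 189396 − 28441 = 160955
T ≈ 31.30 °C — above 0 °C, consistent with complete melting.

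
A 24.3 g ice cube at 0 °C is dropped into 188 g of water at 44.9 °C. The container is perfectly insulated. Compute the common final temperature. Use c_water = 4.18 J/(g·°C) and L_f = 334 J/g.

T_f ≈ 30.6 °C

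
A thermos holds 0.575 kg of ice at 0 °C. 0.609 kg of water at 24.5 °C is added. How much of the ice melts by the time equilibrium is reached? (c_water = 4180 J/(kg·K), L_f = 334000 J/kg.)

m_melted ≈ 0.187 kg

Water can give up m c ΔT = 0.609·4180·24.5 = 62368 J before reaching 0 °C.
To melt every bit of ice: 0.575·334000 = 192050 J.
That's not enough to melt it all — equilibrium is at 0 °C with ice remaining.
m_melt = 62368 / L_f = 0.1867 kg.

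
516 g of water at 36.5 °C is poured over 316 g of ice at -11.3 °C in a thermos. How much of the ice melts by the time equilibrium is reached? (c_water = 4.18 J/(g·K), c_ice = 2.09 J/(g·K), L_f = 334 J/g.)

m_melted ≈ 213 g

Water can give up m c ΔT = 516·4.18·36.5 = 78726 J before reaching 0 °C.
Warming the ice to 0 °C takes 316·2.09·11.3 = 7463 J, leaving 71263 J for melting.
Melting all 316 g of ice would need 316·334 = 105544 J.
71263 J < 105544 J, so only part of the ice melts and the system sits at 0 °C.
m_melt = 71263 / L_f = 213.4 g.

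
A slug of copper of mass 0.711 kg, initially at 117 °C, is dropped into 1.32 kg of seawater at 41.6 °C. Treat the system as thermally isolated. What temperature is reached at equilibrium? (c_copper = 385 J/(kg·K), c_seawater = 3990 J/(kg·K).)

T_f ≈ 45.3 °C

Heat lost by the copper equals heat gained by the seawater:
0.711×385×(117 − T) = 1.32×3990×(T − 41.6)
273.74(117 − T) = 5266.8(T − 41.6)
5540.5 T = 251126  ⇒  T ≈ 45.33 °C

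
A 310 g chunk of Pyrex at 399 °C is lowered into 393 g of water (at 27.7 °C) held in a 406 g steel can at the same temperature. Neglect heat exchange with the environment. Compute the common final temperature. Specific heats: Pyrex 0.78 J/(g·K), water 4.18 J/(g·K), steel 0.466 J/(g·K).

T_f ≈ 71.0 °C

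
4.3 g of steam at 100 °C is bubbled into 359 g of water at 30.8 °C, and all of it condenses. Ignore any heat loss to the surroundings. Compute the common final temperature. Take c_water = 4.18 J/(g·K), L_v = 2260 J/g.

Energy conservation, ΣQ = 0:
latent heat released on condensation: 4.3×2260 = 9718
  condensed water 100 °C→T: 17.97(T − 100)
  water warms: 359×4.18×(T − 30.8) = 1500.6(T − 30.8)
1518.6 T = 9718 + 1797.4 + 46219 = 57734
T ≈ 38.02 °C, under the boiling point, so the assumption holds.

T_f ≈ 38.0 °C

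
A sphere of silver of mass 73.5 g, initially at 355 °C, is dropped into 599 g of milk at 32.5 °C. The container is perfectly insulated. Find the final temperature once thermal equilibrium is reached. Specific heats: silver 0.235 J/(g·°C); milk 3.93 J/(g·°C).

T_f ≈ 34.8 °C

Setting the total heat transfer to zero:
73.5*0.235*(T − 355) + 599*3.93*(T − 32.5) = 0
17.27(T − 355) + 2354.1(T − 32.5) = 0
(17.27 + 2354.1) T = 17.27*355 + 2354.1*32.5
T ≈ 34.85 °C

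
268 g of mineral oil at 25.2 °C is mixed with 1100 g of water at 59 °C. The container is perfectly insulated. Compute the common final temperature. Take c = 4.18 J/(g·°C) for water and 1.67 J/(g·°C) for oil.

T_f ≈ 56.0 °C

Let T be the final temperature. ΣQ_i = 0:
1100·4.18·(T − 59) + 268·1.67·(T − 25.2) = 0
4598(T − 59) + 447.56(T − 25.2) = 0
5045.6 T = 282561
T ≈ 56.00 °C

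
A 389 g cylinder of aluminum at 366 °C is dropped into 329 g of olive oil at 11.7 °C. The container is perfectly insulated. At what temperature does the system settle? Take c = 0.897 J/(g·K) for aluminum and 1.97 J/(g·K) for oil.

T_f ≈ 135.7 °C

T_f = Σ m_i c_i T_i / Σ m_i c_i:
T_f = (348.93*366 + 648.13*11.7) / (348.93 + 648.13)
    = 135293 / 997.06 ≈ 135.69 °C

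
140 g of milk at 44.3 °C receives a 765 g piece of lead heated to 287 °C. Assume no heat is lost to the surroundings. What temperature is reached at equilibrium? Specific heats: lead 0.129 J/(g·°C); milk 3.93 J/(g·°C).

T_f ≈ 81.2 °C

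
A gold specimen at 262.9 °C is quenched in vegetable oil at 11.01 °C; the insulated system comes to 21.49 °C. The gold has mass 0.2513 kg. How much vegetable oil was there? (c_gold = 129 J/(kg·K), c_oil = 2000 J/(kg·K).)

m ≈ 0.373 kg

Conservation of energy gives ΣQ = 0:
0.2513·129·(21.49 − 262.9) + m·2000·(21.49 − 11.01) = 0
20960 m = 7826
m = 7826/20960 ≈ 0.3734 kg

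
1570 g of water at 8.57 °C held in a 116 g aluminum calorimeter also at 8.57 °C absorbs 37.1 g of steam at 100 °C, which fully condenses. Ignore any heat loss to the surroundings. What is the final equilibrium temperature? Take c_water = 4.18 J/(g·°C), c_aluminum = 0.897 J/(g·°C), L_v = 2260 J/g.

Sum of m c ΔT and latent-heat terms is zero:
steam→water at 100 °C releases m L_v = 37.1×2260 = 83846; condensate cools 100→T: 37.1×4.18×(T − 100) = 155.08(T − 100); water warms: 1570×4.18×(T − 8.57) = 6562.6(T − 8.57); aluminum cup: 116×0.897×(T − 8.57) = 104.05(T − 8.57)
6821.7 T = 83846 + 15508 + 57133 = 156487
T ≈ 22.94 °C (< 100 °C, so full condensation is consistent).

T_f ≈ 22.9 °C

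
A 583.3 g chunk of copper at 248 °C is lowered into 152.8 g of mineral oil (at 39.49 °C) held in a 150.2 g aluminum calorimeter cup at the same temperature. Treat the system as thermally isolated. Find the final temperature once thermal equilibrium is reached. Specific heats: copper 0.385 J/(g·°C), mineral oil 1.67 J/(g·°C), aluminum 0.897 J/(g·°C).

T_f ≈ 115.7 °C

Energy conservation, ΣQ = 0:
583.3*0.385*(T − 248) + 152.8*1.67*(T − 39.49) + 150.2*0.897*(T − 39.49) = 0
224.57(T − 248) + 255.18(T − 39.49) + 134.73(T − 39.49) = 0
(224.57 + 255.18 + 134.73) T = 224.57*248 + 255.18*39.49 + 134.73*39.49
T = 71091 / 614.48 = 116 °C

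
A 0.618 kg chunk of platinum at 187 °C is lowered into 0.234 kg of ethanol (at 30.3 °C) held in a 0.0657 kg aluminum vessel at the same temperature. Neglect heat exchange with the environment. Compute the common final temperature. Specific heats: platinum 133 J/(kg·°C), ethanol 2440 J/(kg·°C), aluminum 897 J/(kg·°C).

T_f is the heat-capacity-weighted average of the initial temperatures:
T_f = (82.19·187 + 570.96·30.3 + 58.93·30.3) / (82.19 + 570.96 + 58.93)
    = 34456 / 712.09 ≈ 48.39 °C

T_f ≈ 48.4 °C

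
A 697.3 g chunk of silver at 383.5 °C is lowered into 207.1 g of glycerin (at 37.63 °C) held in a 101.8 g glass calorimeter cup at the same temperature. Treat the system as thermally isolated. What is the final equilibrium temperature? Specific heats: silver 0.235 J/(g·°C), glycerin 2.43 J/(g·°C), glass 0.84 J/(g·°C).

T_f ≈ 112.9 °C

Heat gained plus heat lost sum to zero:
697.3×0.235×(T − 383.5) + 207.1×2.43×(T − 37.63) + 101.8×0.84×(T − 37.63) = 0
163.87(T − 383.5) + 503.25(T − 37.63) + 85.51(T − 37.63) = 0
(163.87 + 503.25 + 85.51) T = 163.87×383.5 + 503.25×37.63 + 85.51×37.63
T = 84998 / 752.63 = 113 °C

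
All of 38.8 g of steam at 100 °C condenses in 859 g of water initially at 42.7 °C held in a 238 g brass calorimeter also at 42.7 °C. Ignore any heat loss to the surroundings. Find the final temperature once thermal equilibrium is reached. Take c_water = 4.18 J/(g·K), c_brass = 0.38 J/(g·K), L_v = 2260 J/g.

T_f ≈ 67.9 °C

Setting the total heat transfer to zero:
steam→water at 100 °C releases m L_v = 38.8·2260 = 87688
  condensate cools 100→T: 38.8·4.18·(T − 100) = 162.18(T − 100)
  water warms: 859·4.18·(T − 42.7) = 3590.6(T − 42.7)
  brass cup: 238·0.38·(T − 42.7) = 90.44(T − 42.7)
3843.2 T = 87688 + 16218 + 157181 = 261088
T ≈ 67.93 °C (< 100 °C, so full condensation is consistent).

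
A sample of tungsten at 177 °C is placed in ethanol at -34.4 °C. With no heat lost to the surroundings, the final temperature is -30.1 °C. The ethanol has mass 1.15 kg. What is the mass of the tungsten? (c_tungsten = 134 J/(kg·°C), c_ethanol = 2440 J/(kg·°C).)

m ≈ 0.435 kg

Heat lost by the tungsten = heat gained by the ethanol:
m·134·(177 − -30.1) = 1.15·2440·(-30.1 − (-34.4))
27751 m = 12066  ⇒  m ≈ 0.4348 kg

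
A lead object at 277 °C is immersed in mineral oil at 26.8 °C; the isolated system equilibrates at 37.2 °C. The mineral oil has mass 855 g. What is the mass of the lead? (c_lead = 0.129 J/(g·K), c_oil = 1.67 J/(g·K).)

m ≈ 480 g

Heat lost by the lead = heat gained by the oil:
m·0.129·(277 − 37.2) = 855·1.67·(37.2 − 26.8)
30.93 m = 14850  ⇒  m ≈ 480 g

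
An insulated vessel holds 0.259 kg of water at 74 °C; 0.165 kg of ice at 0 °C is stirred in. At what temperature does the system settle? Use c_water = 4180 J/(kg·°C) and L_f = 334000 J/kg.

T_f ≈ 14.1 °C

Energy conservation, ΣQ = 0:
fusion: m_ice L_f = 0.165×334000 = 55110; meltwater 0→T: 0.165×4180×T = 689.7 T; water cools: 0.259×4180×(T − 74) = 1082.6(T − 74)
1772.3 T = 80114 − 55110 = 25004
T ≈ 14.11 °C — above 0 °C, consistent with complete melting.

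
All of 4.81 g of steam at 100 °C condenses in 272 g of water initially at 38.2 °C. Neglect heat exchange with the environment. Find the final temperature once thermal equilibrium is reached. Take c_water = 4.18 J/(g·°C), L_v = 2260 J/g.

T_f ≈ 48.7 °C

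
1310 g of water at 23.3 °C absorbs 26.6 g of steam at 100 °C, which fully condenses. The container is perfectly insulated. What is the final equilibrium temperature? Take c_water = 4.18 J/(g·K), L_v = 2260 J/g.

T_f ≈ 35.6 °C

Heat gained plus heat lost sum to zero:
latent heat released on condensation: 26.6×2260 = 60116; condensate cools 100→T: 26.6×4.18×(T − 100) = 111.19(T − 100); original water: 5475.8(T − 23.3)
5587 T = 60116 + 11119 + 127586 = 198821
T ≈ 35.59 °C — below 100 °C, confirming all the steam condensed.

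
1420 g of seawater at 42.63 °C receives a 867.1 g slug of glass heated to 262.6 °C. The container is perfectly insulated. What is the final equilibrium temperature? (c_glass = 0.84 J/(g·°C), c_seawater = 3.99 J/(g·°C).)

T_f ≈ 67.7 °C

Let T be the final temperature. ΣQ_i = 0:
867.1*0.84*(T − 262.6) + 1420*3.99*(T − 42.63) = 0
728.36(T − 262.6) + 5665.8(T − 42.63) = 0
6394.2 T = 432801
T = 432801 / 6394.2 = 67.7 °C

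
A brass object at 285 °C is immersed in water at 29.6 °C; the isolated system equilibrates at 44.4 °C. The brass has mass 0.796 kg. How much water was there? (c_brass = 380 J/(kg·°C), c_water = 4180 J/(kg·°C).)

m ≈ 1.18 kg

|Q_brass| = |Q_water|:
0.796·380·(285 − 44.4) = m·4180·(44.4 − 29.6)
61864 m = 72777  ⇒  m ≈ 1.176 kg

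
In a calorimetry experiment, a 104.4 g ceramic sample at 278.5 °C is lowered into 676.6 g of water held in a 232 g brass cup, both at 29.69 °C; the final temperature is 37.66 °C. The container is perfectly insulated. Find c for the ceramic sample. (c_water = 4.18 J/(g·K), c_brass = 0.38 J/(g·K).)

Setting the total heat transfer to zero:
104.4·c·(37.66 − 278.5) + 676.6·4.18·(37.66 − 29.69) + 232·0.38·(37.66 − 29.69) = 0
-25144 c = -23243
c = -23243/-25144 ≈ 0.9244 J/(g·K)

c ≈ 0.924 J/(g·K)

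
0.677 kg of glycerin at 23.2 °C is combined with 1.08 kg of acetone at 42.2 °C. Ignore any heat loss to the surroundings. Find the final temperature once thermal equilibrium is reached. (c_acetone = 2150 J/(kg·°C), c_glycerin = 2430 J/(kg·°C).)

T_f ≈ 34.3 °C

Setting the total heat transfer to zero:
1.08*2150*(T − 42.2) + 0.677*2430*(T − 23.2) = 0
3967.1 T = 136155
T ≈ 34.32 °C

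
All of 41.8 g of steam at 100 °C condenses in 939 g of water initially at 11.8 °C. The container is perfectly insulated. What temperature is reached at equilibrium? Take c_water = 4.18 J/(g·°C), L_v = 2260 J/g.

T_f ≈ 38.6 °C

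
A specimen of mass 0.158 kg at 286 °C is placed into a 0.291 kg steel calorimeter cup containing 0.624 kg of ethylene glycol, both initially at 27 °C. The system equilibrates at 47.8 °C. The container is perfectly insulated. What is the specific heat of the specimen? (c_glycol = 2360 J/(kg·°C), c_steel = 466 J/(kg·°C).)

Taking heat into each body as positive, Σ m c ΔT = 0:
0.158×c×(47.8 − 286) + 0.624×2360×(47.8 − 27) + 0.291×466×(47.8 − 27) = 0
-37.64 c = -33452
c = -33452/-37.64 ≈ 888.8 J/(kg·°C)

c ≈ 889 J/(kg·°C)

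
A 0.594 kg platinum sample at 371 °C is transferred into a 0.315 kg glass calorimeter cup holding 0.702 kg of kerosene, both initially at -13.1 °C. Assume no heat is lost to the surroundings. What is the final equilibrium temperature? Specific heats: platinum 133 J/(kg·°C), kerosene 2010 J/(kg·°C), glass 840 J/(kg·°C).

Conservation of energy gives ΣQ = 0:
0.594·133·(T − 371) + 0.702·2010·(T − (-13.1)) + 0.315·840·(T − (-13.1)) = 0
79(T − 371) + 1411(T − (-13.1)) + 264.6(T − (-13.1)) = 0
1754.6 T = 7359.1
T ≈ 4.19 °C

T_f ≈ 4.2 °C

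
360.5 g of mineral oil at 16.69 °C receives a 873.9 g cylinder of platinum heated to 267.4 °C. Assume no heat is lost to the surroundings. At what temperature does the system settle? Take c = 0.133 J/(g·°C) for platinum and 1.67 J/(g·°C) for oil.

T_f ≈ 57.3 °C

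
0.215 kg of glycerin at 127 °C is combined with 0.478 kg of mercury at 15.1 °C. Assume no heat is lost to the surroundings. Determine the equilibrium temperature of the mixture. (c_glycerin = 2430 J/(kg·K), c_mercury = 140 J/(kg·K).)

Heat lost by the glycerin equals heat gained by the mercury:
0.215*2430*(127 − T) = 0.478*140*(T − 15.1)
522.45(127 − T) = 66.92(T − 15.1)
589.37 T = 67362  ⇒  T ≈ 114.29 °C

T_f ≈ 114.3 °C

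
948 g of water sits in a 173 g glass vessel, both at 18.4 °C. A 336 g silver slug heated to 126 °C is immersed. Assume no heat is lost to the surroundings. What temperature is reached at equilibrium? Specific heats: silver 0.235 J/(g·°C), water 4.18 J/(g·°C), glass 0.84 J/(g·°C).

T_f ≈ 20.4 °C

Heat gained plus heat lost sum to zero:
336·0.235·(T − 126) + 948·4.18·(T − 18.4) + 173·0.84·(T − 18.4) = 0
4186.9 T = 85535
T = 85535/4186.9 ≈ 20.43 °C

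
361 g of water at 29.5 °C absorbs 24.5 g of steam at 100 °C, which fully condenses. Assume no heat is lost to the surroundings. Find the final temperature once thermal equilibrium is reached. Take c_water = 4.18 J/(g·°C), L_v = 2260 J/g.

T_f ≈ 68.3 °C

Conservation of energy gives ΣQ = 0:
steam→water at 100 °C releases m L_v = 24.5×2260 = 55370; condensed water 100 °C→T: 102.41(T − 100); water warms: 361×4.18×(T − 29.5) = 1509(T − 29.5)
1611.4 T = 55370 + 10241 + 44515 = 110126
T ≈ 68.34 °C, under the boiling point, so the assumption holds.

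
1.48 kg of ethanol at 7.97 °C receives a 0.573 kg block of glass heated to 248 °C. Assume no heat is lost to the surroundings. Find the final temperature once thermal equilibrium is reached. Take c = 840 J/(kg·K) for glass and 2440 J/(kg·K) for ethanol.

T_f ≈ 36.2 °C

Energy conservation, ΣQ = 0:
0.573*840*(T − 248) + 1.48*2440*(T − 7.97) = 0
481.32(T − 248) + 3611.2(T − 7.97) = 0
(481.32 + 3611.2) T = 481.32*248 + 3611.2*7.97
T = 148149/4092.5 ≈ 36.20 °C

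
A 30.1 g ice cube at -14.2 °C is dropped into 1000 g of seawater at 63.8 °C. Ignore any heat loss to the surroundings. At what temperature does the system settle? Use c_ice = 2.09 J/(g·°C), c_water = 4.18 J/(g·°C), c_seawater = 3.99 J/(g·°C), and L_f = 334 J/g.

Let T be the final temperature. ΣQ_i = 0:
ice -14.2→0 °C: 30.1×2.09×14.2 = 893.31; latent heat to melt: 30.1×334 = 10053; meltwater 0→T: 30.1×4.18×T = 125.82 T; seawater: 3990(T − 63.8)
4115.8 T = 254562 − 10947 = 243615
T ≈ 59.19 °C — above 0 °C, consistent with complete melting.

T_f ≈ 59.2 °C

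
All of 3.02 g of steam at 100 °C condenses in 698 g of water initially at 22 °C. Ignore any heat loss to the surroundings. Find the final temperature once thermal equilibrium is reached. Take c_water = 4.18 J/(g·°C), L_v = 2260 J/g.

Net heat exchanged in the isolated system is zero:
steam→water at 100 °C releases m L_v = 3.02×2260 = 6825.2
  condensate cools 100→T: 3.02×4.18×(T − 100) = 12.62(T − 100)
  water warms: 698×4.18×(T − 22) = 2917.6(T − 22)
2930.3 T = 6825.2 + 1262.4 + 64188 = 72276
T ≈ 24.67 °C — below 100 °C, confirming all the steam condensed.

T_f ≈ 24.7 °C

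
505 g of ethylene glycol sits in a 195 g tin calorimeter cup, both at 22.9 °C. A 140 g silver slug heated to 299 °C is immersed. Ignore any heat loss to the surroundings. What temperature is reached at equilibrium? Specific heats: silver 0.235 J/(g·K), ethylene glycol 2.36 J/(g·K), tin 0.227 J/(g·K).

T_f ≈ 30.1 °C

T_f = Σ m_i c_i T_i / Σ m_i c_i:
T_f = (32.9·299 + 1191.8·22.9 + 44.27·22.9) / (32.9 + 1191.8 + 44.27)
    = 38143 / 1269 ≈ 30.06 °C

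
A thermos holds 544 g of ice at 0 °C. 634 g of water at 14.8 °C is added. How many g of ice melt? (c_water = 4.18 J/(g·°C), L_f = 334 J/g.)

m_melted ≈ 117 g

Water can give up m c ΔT = 634×4.18×14.8 = 39222 J before reaching 0 °C.
Melting all 544 g of ice would need 544×334 = 181696 J.
Since 39222 < 181696 J, not all the ice melts; equilibrium is at 0 °C.
Mass melted = 39222/334 ≈ 117.4 g.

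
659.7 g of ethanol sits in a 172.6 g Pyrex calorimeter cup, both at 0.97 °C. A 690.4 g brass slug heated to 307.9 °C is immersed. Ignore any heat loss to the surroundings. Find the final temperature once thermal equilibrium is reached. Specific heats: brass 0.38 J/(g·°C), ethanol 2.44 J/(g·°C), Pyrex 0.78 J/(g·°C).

Taking heat into each body as positive, Σ m c ΔT = 0:
690.4·0.38·(T − 307.9) + 659.7·2.44·(T − 0.97) + 172.6·0.78·(T − 0.97) = 0
(262.35 + 1609.7 + 134.63) T = 262.35·307.9 + 1609.7·0.97 + 134.63·0.97
T ≈ 41.10 °C

T_f ≈ 41.1 °C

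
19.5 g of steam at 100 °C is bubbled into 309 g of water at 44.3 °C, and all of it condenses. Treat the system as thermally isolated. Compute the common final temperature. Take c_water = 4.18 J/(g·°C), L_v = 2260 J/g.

Setting the total heat transfer to zero:
latent heat released on condensation: 19.5·2260 = 44070; condensate cools 100→T: 19.5·4.18·(T − 100) = 81.51(T − 100); original water: 1291.6(T − 44.3)
1373.1 T = 44070 + 8151 + 57219 = 109440
T ≈ 79.70 °C, under the boiling point, so the assumption holds.

T_f ≈ 79.7 °C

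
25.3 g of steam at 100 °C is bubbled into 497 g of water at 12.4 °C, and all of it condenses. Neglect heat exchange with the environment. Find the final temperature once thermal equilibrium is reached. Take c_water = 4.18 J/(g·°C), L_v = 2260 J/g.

Sum of m c ΔT and latent-heat terms is zero:
steam→water at 100 °C releases m L_v = 25.3×2260 = 57178
  condensed water 100 °C→T: 105.75(T − 100)
  water warms: 497×4.18×(T − 12.4) = 2077.5(T − 12.4)
2183.2 T = 57178 + 10575 + 25761 = 93514
T ≈ 42.83 °C (< 100 °C, so full condensation is consistent).

T_f ≈ 42.8 °C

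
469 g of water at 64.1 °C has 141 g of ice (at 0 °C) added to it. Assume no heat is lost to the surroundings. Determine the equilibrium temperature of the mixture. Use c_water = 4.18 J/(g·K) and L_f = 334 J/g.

Conservation of energy gives ΣQ = 0:
latent heat to melt: 141·334 = 47094; meltwater 0→T: 141·4.18·T = 589.38 T; water: 1960.4(T − 64.1)
2549.8 T = 125663 − 47094 = 78569
T ≈ 30.81 °C. Since T > 0 °C, the all-ice-melts assumption holds.

T_f ≈ 30.8 °C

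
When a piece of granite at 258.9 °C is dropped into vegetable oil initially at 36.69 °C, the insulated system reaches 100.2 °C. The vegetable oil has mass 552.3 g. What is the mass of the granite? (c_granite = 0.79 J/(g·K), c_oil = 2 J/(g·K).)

m ≈ 560 g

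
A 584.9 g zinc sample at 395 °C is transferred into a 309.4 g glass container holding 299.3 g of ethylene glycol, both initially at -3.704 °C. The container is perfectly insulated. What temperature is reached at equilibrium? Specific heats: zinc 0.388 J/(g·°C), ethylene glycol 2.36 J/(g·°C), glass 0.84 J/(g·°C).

T_f is the heat-capacity-weighted average of the initial temperatures:
T_f = (226.94·395 + 706.35·(-3.704) + 259.9·(-3.704)) / (226.94 + 706.35 + 259.9)
    = 86063 / 1193.2 ≈ 72.13 °C

T_f ≈ 72.1 °C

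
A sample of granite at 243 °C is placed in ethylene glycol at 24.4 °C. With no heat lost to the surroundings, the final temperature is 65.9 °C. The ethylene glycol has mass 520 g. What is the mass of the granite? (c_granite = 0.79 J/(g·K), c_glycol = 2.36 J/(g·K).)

m ≈ 364 g

|Q_granite| = |Q_glycol|:
m×0.79×(243 − 65.9) = 520×2.36×(65.9 − 24.4)
139.91 m = 50929  ⇒  m ≈ 364 g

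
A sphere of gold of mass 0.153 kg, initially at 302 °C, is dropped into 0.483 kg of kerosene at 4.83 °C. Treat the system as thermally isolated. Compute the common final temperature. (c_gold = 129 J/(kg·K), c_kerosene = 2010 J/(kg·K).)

With ΣQ=0 the equilibrium temperature is the m·c-weighted mean:
T_f = (19.74·302 + 970.83·4.83) / (19.74 + 970.83)
    = 10650 / 990.57 ≈ 10.75 °C

T_f ≈ 10.8 °C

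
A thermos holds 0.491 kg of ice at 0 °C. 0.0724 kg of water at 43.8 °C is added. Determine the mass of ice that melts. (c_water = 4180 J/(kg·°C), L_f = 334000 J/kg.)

Heat available from the water dropping to 0 °C: 0.0724×4180×43.8 = 13255 J.
Melting all 0.491 kg of ice would need 0.491×334000 = 163994 J.
13255 J < 163994 J, so only part of the ice melts and the system sits at 0 °C.
Mass melted = 13255/334000 ≈ 0.03969 kg.

m_melted ≈ 0.0397 kg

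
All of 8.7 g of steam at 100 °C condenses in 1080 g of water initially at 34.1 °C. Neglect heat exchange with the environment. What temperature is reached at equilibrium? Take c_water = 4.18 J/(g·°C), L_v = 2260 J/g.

T_f ≈ 38.9 °C

Let T be the final temperature. ΣQ_i = 0:
condense steam: −8.7×2260 = −19662; condensate cools 100→T: 8.7×4.18×(T − 100) = 36.37(T − 100); original water: 4514.4(T − 34.1)
4550.8 T = 19662 + 3636.6 + 153941 = 177240
T ≈ 38.95 °C (< 100 °C, so full condensation is consistent).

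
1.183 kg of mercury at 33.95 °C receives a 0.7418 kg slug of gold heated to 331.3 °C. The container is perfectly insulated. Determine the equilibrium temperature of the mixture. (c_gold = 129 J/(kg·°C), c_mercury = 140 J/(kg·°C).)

T_f ≈ 142.8 °C

Energy conservation, ΣQ = 0:
0.7418*129*(T − 331.3) + 1.183*140*(T − 33.95) = 0
261.31 T = 37326
T = 37326/261.31 ≈ 142.84 °C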